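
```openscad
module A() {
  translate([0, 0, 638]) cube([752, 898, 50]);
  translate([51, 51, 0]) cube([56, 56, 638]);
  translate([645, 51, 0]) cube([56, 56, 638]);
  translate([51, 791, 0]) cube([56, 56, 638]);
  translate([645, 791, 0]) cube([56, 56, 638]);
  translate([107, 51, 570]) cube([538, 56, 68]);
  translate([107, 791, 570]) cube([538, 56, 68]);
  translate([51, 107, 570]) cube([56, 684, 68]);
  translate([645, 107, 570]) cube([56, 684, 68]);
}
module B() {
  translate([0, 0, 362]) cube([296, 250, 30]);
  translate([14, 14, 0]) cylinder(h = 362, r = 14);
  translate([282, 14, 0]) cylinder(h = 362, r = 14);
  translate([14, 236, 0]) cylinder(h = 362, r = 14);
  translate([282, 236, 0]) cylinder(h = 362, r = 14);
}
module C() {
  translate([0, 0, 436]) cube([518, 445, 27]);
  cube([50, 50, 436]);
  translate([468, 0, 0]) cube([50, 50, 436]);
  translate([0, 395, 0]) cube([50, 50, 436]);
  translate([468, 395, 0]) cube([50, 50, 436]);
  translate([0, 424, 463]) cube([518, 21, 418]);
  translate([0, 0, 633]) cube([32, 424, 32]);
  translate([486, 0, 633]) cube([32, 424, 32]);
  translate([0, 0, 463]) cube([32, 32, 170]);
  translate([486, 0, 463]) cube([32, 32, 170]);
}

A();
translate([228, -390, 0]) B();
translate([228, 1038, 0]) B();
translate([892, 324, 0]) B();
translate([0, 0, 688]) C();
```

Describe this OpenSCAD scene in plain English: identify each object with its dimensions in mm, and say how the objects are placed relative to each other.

A is a table with a 752×898 mm rectangular top, 50 mm thick, top surface at z = 688 mm, supported by four 56×56 mm square legs, each inset 51 mm from the nearest pair of top edges, running from the floor. Four apron rails, 56 mm thick and 68 mm tall, run between adjacent legs with their top edges flush with the underside of the top and their outer faces flush with the legs' outer faces.

B is a four-legged stool. The seat is 296×250 mm, 30 mm thick, top at z = 392 mm. It stands on four round legs, each 28 mm in diameter, from z = 0 to the seat underside, each leg's axis is inset half a diameter from the nearest pair of seat edges (so the leg's bounding box is flush with the corner).

C is a chair. The seat is a 518×445×27 mm slab with its top at z = 463 mm, on four 50×50 mm corner legs (flush with the seat edges, standing on z = 0). A flat backrest 21 mm thick, 418 mm tall, spans the full seat width and rises from the seat top along its +y edge, rear face flush with the rear of the seat. Two armrests of 32×32 mm section run along each side from the seat's front edge to the front of the backrest, top faces 202 mm above the seat top and outer faces flush with the seat's x-edges; a 32×32 mm post under the front of each armrest stands on the seat at the front corner.

Three stools sit around the table at the −y, +y, +x sides. The chair is on top of the table.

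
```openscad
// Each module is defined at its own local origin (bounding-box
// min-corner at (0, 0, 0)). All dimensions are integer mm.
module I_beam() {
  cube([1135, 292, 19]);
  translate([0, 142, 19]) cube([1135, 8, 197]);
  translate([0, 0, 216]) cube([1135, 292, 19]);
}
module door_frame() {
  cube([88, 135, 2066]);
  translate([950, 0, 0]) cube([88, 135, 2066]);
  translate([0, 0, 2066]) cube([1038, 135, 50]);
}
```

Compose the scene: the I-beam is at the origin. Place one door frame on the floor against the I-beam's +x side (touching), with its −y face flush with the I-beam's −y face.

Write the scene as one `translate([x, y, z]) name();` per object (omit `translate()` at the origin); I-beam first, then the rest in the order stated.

I_beam();
translate([1135, 0, 0]) door_frame();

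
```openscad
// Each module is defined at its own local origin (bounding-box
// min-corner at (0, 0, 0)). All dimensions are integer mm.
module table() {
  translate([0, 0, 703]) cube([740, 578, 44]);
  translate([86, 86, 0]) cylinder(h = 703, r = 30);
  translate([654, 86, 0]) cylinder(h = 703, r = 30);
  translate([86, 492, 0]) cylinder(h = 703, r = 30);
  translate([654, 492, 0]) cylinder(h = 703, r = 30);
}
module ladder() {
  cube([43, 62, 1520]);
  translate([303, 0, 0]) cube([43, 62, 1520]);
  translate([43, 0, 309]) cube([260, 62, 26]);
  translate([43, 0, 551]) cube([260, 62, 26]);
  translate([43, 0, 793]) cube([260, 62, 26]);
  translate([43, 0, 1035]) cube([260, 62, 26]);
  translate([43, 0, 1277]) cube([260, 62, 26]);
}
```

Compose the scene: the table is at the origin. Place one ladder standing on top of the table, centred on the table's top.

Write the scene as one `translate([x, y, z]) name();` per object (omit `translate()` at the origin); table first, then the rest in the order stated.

table();
translate([197, 258, 747]) ladder();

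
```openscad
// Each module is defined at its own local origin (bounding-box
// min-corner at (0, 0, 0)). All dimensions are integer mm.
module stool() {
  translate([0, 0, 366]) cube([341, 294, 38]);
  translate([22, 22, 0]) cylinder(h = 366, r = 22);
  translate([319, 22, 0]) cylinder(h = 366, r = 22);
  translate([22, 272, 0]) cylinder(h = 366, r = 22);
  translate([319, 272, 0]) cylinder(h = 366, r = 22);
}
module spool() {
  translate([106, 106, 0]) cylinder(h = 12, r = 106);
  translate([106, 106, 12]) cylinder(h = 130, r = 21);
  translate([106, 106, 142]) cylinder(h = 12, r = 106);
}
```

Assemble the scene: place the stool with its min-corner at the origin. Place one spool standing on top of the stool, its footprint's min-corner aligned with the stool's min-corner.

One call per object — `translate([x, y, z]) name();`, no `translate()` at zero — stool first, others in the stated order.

stool();
translate([0, 0, 404]) spool();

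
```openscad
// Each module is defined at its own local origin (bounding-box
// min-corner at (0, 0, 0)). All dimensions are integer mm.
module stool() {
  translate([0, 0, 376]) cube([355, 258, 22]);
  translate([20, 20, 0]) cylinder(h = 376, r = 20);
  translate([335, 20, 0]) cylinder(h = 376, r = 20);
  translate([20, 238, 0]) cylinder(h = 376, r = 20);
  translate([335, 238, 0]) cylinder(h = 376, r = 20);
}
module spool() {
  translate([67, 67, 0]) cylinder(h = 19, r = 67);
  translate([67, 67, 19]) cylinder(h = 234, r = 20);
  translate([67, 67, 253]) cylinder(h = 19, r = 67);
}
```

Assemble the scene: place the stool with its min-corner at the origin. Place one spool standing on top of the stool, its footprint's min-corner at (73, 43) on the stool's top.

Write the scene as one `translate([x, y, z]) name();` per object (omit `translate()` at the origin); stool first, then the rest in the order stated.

stool();
translate([73, 43, 398]) spool();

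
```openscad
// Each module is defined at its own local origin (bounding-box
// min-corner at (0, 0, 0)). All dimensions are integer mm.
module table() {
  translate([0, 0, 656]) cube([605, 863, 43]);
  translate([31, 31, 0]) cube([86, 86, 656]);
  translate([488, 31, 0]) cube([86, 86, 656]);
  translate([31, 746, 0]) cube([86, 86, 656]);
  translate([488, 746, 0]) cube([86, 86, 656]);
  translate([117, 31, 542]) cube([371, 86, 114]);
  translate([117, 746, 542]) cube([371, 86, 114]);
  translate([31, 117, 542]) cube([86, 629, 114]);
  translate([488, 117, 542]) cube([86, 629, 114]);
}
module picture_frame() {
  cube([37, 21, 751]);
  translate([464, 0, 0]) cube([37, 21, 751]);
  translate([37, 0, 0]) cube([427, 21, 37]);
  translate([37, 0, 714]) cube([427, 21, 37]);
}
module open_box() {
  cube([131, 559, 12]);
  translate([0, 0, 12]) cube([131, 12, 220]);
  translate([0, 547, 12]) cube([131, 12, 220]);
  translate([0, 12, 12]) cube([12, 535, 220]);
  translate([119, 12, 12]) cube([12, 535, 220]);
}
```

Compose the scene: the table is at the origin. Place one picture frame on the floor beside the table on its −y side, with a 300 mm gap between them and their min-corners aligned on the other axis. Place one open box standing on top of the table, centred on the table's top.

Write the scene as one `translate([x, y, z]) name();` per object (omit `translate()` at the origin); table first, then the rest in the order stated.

table();
translate([0, -321, 0]) picture_frame();
translate([237, 152, 699]) open_box();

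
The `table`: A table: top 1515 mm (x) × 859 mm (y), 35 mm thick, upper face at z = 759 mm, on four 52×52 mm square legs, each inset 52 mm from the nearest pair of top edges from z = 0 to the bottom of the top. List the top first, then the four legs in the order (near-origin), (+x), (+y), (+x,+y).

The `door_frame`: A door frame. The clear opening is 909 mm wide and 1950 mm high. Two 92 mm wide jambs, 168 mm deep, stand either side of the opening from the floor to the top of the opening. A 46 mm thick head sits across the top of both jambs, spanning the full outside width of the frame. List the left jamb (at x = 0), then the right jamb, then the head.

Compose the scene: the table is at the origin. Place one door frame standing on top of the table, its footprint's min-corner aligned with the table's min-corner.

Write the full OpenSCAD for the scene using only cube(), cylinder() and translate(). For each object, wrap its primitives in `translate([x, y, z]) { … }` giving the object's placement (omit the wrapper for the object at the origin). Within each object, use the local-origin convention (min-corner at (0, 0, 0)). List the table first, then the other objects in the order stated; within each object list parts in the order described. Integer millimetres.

translate([0, 0, 724]) cube([1515, 859, 35]);
translate([52, 52, 0]) cube([52, 52, 724]);
translate([1411, 52, 0]) cube([52, 52, 724]);
translate([52, 755, 0]) cube([52, 52, 724]);
translate([1411, 755, 0]) cube([52, 52, 724]);
translate([0, 0, 759]) {
  cube([92, 168, 1950]);
  translate([1001, 0, 0]) cube([92, 168, 1950]);
  translate([0, 0, 1950]) cube([1093, 168, 46]);
}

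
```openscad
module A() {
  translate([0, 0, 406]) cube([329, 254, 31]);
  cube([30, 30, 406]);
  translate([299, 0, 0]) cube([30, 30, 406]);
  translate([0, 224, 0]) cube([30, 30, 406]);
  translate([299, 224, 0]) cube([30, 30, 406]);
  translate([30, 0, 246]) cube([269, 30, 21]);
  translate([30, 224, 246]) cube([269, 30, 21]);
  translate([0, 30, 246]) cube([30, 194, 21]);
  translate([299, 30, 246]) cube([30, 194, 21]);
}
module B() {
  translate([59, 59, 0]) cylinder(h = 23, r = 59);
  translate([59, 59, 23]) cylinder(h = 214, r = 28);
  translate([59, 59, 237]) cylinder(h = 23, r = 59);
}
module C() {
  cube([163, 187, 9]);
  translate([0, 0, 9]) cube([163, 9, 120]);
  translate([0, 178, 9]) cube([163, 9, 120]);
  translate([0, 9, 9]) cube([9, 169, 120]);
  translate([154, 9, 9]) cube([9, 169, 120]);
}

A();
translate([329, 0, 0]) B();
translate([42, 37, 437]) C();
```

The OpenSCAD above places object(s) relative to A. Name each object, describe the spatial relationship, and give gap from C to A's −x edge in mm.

The open box's min-x is at 42; the stool's min-x is 0; gap = 42 mm.

A is a stool. B is a spool. C is an open box. The spool is against the stool's +x side, with their −y faces flush. The open box is on top of the stool. The gap from the open box to the stool's −x edge is 42 mm.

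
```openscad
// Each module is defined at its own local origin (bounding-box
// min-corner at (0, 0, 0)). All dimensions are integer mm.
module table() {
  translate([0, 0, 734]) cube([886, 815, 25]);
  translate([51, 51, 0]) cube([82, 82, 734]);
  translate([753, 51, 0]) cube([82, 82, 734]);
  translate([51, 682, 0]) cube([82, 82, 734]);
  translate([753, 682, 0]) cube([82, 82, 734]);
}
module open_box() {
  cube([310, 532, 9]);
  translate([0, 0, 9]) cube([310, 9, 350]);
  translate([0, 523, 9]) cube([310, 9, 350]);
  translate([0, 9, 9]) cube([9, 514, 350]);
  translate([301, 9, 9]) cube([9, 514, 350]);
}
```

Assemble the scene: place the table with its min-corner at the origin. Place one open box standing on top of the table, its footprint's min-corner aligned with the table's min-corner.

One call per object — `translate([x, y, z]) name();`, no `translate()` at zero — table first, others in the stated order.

table();
translate([0, 0, 759]) open_box();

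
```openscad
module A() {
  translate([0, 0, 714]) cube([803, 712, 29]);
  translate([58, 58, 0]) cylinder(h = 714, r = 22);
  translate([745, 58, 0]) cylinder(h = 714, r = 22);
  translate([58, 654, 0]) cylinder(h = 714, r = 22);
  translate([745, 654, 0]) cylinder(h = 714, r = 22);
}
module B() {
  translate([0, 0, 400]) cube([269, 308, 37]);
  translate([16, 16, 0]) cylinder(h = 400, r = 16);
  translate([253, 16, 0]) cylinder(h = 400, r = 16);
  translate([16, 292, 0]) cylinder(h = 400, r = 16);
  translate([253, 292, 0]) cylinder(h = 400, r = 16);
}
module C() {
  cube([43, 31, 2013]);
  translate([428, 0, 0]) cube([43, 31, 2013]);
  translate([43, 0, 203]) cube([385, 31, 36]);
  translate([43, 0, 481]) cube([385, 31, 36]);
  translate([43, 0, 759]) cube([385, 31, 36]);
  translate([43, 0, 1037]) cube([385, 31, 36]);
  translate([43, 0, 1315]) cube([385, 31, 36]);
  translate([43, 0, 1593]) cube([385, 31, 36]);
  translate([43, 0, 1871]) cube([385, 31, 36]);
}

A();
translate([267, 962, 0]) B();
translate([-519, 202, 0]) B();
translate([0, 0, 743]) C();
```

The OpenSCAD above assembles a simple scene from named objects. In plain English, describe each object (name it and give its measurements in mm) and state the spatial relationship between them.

A is a table: top 803 mm (x) × 712 mm (y), 29 mm thick, upper face at z = 743 mm, on four round legs of 44 mm diameter, each leg's bounding box inset 36 mm from the nearest pair of top edges, running from z = 0 to the bottom of the top.

B is a four-legged stool. The seat is a 269×308×37 mm slab whose top surface is at z = 437 mm; four round legs, each 32 mm in diameter, run from the floor (z = 0) to the underside of the seat, each leg's axis is inset half a diameter from the nearest pair of seat edges (so the leg's bounding box is flush with the corner).

C is a wooden ladder with two side rails of 43×31 mm section and 2013 mm height, set 471 mm apart overall. Between them run 7 rectangular rungs (31 mm deep, 36 mm thick), front faces flush with the rails' −y face. The bottom of the first rung is 203 mm above the floor and each subsequent rung is 278 mm higher than the one below.

Two stools sit around the table at the +y, −x sides. The ladder is on top of the table.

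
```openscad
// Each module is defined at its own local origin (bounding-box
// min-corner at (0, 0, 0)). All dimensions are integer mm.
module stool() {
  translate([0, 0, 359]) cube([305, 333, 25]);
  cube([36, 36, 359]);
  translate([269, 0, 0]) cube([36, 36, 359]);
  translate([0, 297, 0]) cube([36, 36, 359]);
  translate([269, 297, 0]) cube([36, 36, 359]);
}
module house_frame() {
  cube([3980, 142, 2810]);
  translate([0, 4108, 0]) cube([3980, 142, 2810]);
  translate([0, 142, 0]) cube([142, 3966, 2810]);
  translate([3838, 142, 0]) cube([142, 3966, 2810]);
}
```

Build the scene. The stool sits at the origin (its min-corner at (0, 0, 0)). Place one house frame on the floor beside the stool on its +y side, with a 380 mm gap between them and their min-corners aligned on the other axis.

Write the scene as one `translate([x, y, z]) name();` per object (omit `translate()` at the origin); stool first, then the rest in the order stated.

stool();
translate([0, 713, 0]) house_frame();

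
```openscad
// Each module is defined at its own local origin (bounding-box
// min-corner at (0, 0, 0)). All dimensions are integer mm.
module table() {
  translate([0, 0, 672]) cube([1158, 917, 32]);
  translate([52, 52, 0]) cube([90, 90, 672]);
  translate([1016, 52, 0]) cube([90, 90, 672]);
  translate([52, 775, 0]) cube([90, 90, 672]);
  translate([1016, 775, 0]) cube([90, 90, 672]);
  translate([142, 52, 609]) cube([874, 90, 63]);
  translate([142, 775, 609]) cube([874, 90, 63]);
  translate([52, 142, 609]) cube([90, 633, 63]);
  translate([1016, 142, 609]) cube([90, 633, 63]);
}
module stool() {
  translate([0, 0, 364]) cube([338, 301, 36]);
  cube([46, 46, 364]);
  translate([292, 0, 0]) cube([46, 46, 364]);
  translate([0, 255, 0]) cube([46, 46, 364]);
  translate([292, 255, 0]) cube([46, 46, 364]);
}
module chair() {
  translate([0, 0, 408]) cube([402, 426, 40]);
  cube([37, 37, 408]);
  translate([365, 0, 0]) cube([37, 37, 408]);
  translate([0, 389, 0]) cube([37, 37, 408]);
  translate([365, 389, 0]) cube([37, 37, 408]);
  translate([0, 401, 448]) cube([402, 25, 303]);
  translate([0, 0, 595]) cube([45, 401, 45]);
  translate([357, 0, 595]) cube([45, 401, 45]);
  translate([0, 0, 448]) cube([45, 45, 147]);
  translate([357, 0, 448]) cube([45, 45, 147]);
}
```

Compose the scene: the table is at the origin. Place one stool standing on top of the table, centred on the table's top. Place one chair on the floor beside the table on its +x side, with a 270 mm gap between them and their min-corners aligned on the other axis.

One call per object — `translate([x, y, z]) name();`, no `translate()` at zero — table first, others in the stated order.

table();
translate([410, 308, 704]) stool();
translate([1428, 0, 0]) chair();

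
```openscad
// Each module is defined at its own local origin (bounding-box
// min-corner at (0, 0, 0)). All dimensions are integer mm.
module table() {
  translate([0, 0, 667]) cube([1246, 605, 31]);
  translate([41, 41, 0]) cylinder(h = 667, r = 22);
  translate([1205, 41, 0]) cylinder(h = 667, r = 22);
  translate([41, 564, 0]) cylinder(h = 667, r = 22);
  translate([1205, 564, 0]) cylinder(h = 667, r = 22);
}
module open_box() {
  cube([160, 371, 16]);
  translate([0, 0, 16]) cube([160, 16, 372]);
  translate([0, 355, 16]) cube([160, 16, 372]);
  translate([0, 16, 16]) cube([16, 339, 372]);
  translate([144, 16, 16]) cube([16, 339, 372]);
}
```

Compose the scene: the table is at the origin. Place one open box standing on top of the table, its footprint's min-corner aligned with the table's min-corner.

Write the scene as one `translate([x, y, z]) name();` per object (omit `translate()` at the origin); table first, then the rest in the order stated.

table();
translate([0, 0, 698]) open_box();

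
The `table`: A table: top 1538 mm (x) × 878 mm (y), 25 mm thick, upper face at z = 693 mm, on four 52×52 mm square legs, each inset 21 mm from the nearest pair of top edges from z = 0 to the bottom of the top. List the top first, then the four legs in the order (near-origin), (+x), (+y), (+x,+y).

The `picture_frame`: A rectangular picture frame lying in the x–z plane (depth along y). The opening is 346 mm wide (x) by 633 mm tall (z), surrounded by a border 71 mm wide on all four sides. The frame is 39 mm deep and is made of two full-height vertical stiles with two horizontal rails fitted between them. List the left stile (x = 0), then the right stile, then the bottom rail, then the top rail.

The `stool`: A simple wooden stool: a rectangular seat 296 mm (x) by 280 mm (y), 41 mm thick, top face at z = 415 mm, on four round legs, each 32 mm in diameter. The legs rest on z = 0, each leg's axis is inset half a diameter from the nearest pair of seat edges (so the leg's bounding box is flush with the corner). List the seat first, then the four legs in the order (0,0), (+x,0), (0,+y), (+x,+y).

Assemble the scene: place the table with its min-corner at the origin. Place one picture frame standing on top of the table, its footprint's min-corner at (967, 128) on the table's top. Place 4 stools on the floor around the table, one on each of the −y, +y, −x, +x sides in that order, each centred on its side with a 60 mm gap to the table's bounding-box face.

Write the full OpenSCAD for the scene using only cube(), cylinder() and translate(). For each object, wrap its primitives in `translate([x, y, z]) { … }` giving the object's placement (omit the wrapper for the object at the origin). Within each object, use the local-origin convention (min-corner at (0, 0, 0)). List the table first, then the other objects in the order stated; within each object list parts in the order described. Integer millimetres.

translate([0, 0, 668]) cube([1538, 878, 25]);
translate([21, 21, 0]) cube([52, 52, 668]);
translate([1465, 21, 0]) cube([52, 52, 668]);
translate([21, 805, 0]) cube([52, 52, 668]);
translate([1465, 805, 0]) cube([52, 52, 668]);
translate([967, 128, 693]) {
  cube([71, 39, 775]);
  translate([417, 0, 0]) cube([71, 39, 775]);
  translate([71, 0, 0]) cube([346, 39, 71]);
  translate([71, 0, 704]) cube([346, 39, 71]);
}
translate([621, -340, 0]) {
  translate([0, 0, 374]) cube([296, 280, 41]);
  translate([16, 16, 0]) cylinder(h = 374, r = 16);
  translate([280, 16, 0]) cylinder(h = 374, r = 16);
  translate([16, 264, 0]) cylinder(h = 374, r = 16);
  translate([280, 264, 0]) cylinder(h = 374, r = 16);
}
translate([621, 938, 0]) {
  translate([0, 0, 374]) cube([296, 280, 41]);
  translate([16, 16, 0]) cylinder(h = 374, r = 16);
  translate([280, 16, 0]) cylinder(h = 374, r = 16);
  translate([16, 264, 0]) cylinder(h = 374, r = 16);
  translate([280, 264, 0]) cylinder(h = 374, r = 16);
}
translate([-356, 299, 0]) {
  translate([0, 0, 374]) cube([296, 280, 41]);
  translate([16, 16, 0]) cylinder(h = 374, r = 16);
  translate([280, 16, 0]) cylinder(h = 374, r = 16);
  translate([16, 264, 0]) cylinder(h = 374, r = 16);
  translate([280, 264, 0]) cylinder(h = 374, r = 16);
}
translate([1598, 299, 0]) {
  translate([0, 0, 374]) cube([296, 280, 41]);
  translate([16, 16, 0]) cylinder(h = 374, r = 16);
  translate([280, 16, 0]) cylinder(h = 374, r = 16);
  translate([16, 264, 0]) cylinder(h = 374, r = 16);
  translate([280, 264, 0]) cylinder(h = 374, r = 16);
}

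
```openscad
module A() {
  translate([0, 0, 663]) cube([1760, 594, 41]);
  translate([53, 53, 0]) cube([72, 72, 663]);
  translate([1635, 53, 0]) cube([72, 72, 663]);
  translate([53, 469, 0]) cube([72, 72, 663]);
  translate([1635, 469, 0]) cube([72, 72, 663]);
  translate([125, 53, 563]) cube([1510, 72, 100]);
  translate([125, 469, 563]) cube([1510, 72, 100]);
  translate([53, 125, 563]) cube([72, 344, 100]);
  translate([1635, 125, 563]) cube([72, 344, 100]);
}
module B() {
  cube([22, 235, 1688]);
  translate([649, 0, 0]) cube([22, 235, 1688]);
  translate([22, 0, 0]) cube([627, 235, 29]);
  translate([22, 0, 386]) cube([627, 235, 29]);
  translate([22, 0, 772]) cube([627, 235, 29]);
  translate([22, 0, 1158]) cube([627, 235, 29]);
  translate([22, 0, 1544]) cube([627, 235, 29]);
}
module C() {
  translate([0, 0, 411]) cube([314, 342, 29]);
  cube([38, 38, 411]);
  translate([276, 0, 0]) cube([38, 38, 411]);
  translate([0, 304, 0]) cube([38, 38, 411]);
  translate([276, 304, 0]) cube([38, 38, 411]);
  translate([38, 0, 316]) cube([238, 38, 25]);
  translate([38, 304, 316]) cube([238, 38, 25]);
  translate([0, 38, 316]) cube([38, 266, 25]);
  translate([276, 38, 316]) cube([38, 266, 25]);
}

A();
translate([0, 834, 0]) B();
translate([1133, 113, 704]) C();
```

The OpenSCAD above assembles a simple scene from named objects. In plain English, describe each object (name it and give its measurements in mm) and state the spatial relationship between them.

A is a table: top 1760 mm (x) × 594 mm (y), 41 mm thick, upper face at z = 704 mm, on four 72×72 mm square legs, each inset 53 mm from the nearest pair of top edges, running from z = 0 to the bottom of the top. Four apron rails, 72 mm thick and 100 mm tall, run between adjacent legs with their top edges flush with the underside of the top and their outer faces flush with the legs' outer faces.

B is a bookshelf 671 mm wide overall, 235 mm deep and 1688 mm tall. The two sides are 22 mm thick vertical panels. 5 horizontal shelves of 29 mm thickness span between the inner faces of the sides; the lowest shelf sits on the floor and shelves are stacked with a clear vertical gap of 357 mm between each pair.

C is a four-legged stool. The seat is 314×342 mm, 29 mm thick, top at z = 440 mm. It stands on four square legs, each 38×38 mm in cross-section, from z = 0 to the seat underside, each flush with a corner of the seat. Four stretchers, 38 mm wide and 25 mm tall, connect adjacent legs with their undersides at z = 316 mm, each running between the inner faces of the legs it joins and aligned with the legs' outer faces on the other axis.

The bookshelf is on the floor beside the table on its +y side. The stool is on top of the table.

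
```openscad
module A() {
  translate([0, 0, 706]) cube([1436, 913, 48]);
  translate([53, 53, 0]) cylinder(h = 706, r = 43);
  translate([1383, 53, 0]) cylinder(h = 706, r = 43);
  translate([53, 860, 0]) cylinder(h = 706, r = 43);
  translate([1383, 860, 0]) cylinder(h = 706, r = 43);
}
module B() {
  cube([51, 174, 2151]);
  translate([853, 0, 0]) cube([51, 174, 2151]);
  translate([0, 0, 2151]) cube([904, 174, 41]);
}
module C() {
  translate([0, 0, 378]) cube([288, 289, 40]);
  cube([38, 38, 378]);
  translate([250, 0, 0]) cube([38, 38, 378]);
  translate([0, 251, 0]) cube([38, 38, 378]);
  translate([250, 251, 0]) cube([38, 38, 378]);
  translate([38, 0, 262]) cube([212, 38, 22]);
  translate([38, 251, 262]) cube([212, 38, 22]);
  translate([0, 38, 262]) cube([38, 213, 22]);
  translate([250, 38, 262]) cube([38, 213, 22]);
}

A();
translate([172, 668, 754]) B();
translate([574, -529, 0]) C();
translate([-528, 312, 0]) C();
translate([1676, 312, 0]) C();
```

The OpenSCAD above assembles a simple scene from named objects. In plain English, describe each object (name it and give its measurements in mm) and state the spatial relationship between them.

A is a table: top 1436 mm (x) × 913 mm (y), 48 mm thick, upper face at z = 754 mm, on four round legs of 86 mm diameter, each leg's bounding box inset 10 mm from the nearest pair of top edges, running from z = 0 to the bottom of the top.

B is a rectangular door frame: two vertical jambs of 51×174 mm section, 2151 mm tall, with a clear opening 802 mm wide between their inner faces. A header 41 mm tall and 174 mm deep lies on top of the jambs and spans the full outside width.

C is a four-legged stool. The seat is 288×289 mm, 40 mm thick, top at z = 418 mm. It stands on four square legs, each 38×38 mm in cross-section, from z = 0 to the seat underside, each flush with a corner of the seat. Four stretchers, 38 mm wide and 22 mm tall, connect adjacent legs with their undersides at z = 262 mm, each running between the inner faces of the legs it joins and aligned with the legs' outer faces on the other axis.

The door frame is on top of the table. Three stools sit around the table at the −y, −x, +x sides.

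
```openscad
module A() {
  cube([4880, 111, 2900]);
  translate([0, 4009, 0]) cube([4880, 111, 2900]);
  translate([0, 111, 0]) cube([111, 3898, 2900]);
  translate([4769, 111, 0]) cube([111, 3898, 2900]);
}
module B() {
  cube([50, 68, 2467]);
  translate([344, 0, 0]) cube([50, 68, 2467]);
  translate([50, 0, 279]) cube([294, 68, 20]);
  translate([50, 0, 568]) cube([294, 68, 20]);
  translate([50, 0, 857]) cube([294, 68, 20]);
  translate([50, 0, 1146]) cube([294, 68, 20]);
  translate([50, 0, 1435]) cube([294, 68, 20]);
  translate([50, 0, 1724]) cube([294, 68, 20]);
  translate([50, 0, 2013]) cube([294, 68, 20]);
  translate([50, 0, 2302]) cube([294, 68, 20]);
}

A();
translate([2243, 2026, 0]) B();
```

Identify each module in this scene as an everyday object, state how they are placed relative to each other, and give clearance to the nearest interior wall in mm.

Clearances: x = 2132, y = 1915; minimum 1915 mm.

A is a house frame. B is a ladder. The ladder sits inside the house frame, centred. The clearance to the nearest interior wall is 1915 mm.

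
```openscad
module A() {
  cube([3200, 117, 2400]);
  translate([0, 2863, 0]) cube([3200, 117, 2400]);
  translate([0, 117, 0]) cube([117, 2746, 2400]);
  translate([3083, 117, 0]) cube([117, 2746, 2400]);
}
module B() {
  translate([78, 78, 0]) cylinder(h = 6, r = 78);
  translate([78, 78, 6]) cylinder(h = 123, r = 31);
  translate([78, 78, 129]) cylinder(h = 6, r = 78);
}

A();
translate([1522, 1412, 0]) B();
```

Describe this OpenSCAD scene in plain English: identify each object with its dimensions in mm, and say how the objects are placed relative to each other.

A is a box-shaped house frame (walls only): outside footprint 3200×2980 mm, wall height 2400 mm, wall thickness 117 mm. The two y-facing walls run the full x-width; the two x-facing walls fit between the inner faces of the y-facing walls.

B is a spool: two coaxial disc flanges of radius 78 mm and thickness 6 mm, joined by a core cylinder of radius 31 mm and height 123 mm. The lower flange rests on z = 0 and the three cylinders share a vertical axis.

The spool sits inside the house frame, centred.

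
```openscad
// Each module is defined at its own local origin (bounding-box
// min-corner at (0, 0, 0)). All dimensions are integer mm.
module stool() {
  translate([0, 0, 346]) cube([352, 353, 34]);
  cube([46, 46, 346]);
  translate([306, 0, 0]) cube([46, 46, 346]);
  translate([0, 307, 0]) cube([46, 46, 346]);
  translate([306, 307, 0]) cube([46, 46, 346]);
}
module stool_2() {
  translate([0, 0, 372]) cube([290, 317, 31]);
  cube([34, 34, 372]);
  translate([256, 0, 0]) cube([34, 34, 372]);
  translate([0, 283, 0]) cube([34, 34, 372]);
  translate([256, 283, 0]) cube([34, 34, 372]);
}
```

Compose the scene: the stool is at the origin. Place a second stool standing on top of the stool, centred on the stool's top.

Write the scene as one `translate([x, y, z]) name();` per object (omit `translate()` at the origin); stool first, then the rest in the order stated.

stool();
translate([31, 18, 380]) stool_2();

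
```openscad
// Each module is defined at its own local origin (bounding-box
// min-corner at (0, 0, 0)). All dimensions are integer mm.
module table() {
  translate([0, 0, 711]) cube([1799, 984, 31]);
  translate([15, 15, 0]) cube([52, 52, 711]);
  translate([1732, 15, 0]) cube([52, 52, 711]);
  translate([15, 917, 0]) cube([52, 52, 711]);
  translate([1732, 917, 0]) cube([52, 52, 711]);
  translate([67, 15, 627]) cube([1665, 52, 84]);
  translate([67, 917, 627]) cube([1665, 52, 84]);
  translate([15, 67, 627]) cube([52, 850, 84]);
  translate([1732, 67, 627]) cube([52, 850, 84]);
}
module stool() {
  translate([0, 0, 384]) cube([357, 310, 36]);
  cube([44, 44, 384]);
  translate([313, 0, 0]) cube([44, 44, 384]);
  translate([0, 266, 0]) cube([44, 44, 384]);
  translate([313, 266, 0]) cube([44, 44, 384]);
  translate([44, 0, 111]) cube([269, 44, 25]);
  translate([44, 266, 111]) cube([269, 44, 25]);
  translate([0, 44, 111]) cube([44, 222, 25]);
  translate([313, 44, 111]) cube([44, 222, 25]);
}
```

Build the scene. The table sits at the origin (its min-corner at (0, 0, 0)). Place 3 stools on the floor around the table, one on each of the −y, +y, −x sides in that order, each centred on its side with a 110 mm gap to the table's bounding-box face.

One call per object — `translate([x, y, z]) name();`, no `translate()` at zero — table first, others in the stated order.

table();
translate([721, -420, 0]) stool();
translate([721, 1094, 0]) stool();
translate([-467, 337, 0]) stool();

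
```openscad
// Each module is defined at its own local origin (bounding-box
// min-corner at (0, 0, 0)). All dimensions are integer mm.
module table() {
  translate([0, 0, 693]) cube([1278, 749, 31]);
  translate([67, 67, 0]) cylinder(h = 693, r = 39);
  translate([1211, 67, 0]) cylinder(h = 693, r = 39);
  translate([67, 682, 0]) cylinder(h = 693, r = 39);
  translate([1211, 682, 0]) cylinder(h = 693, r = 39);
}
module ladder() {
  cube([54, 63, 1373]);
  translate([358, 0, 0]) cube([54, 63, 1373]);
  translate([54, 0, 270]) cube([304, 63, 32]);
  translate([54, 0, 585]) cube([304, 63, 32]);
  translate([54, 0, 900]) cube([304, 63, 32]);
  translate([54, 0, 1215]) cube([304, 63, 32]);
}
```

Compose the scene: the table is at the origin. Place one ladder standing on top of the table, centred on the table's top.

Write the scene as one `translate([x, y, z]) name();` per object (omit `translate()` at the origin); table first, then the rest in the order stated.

table();
translate([433, 343, 724]) ladder();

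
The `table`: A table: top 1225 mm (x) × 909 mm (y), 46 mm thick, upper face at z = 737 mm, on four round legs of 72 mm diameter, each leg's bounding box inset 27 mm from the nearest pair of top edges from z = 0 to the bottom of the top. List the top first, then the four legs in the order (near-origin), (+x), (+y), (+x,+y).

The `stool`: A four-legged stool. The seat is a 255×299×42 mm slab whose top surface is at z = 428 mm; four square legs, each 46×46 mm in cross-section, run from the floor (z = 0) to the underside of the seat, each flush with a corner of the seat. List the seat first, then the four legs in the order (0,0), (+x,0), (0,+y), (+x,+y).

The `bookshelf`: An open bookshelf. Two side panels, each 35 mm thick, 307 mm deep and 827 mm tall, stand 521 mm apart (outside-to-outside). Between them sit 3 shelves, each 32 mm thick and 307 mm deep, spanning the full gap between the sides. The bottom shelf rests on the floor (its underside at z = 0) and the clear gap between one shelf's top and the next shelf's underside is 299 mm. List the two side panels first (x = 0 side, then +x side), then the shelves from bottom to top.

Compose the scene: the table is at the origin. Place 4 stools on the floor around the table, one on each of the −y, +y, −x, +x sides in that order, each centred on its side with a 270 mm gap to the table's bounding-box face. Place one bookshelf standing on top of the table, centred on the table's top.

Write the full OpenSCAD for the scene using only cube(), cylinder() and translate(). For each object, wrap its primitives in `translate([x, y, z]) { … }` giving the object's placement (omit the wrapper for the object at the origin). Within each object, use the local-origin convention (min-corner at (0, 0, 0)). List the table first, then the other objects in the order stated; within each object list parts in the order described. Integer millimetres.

translate([0, 0, 691]) cube([1225, 909, 46]);
translate([63, 63, 0]) cylinder(h = 691, r = 36);
translate([1162, 63, 0]) cylinder(h = 691, r = 36);
translate([63, 846, 0]) cylinder(h = 691, r = 36);
translate([1162, 846, 0]) cylinder(h = 691, r = 36);
translate([485, -569, 0]) {
  translate([0, 0, 386]) cube([255, 299, 42]);
  cube([46, 46, 386]);
  translate([209, 0, 0]) cube([46, 46, 386]);
  translate([0, 253, 0]) cube([46, 46, 386]);
  translate([209, 253, 0]) cube([46, 46, 386]);
}
translate([485, 1179, 0]) {
  translate([0, 0, 386]) cube([255, 299, 42]);
  cube([46, 46, 386]);
  translate([209, 0, 0]) cube([46, 46, 386]);
  translate([0, 253, 0]) cube([46, 46, 386]);
  translate([209, 253, 0]) cube([46, 46, 386]);
}
translate([-525, 305, 0]) {
  translate([0, 0, 386]) cube([255, 299, 42]);
  cube([46, 46, 386]);
  translate([209, 0, 0]) cube([46, 46, 386]);
  translate([0, 253, 0]) cube([46, 46, 386]);
  translate([209, 253, 0]) cube([46, 46, 386]);
}
translate([1495, 305, 0]) {
  translate([0, 0, 386]) cube([255, 299, 42]);
  cube([46, 46, 386]);
  translate([209, 0, 0]) cube([46, 46, 386]);
  translate([0, 253, 0]) cube([46, 46, 386]);
  translate([209, 253, 0]) cube([46, 46, 386]);
}
translate([352, 301, 737]) {
  cube([35, 307, 827]);
  translate([486, 0, 0]) cube([35, 307, 827]);
  translate([35, 0, 0]) cube([451, 307, 32]);
  translate([35, 0, 331]) cube([451, 307, 32]);
  translate([35, 0, 662]) cube([451, 307, 32]);
}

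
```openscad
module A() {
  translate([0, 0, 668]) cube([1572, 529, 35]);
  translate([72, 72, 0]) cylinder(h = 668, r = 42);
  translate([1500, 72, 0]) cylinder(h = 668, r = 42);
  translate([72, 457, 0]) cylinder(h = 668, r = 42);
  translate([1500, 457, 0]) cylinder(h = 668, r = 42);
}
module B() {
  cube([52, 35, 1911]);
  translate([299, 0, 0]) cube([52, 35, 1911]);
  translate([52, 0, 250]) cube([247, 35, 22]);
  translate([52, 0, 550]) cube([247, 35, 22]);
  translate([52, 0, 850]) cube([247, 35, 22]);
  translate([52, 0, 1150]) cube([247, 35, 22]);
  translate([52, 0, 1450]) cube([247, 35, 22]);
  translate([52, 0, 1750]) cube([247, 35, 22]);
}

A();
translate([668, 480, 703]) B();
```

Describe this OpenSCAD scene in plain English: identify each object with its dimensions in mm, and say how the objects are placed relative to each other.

A is a rectangular dining table. The top is 1572×529×35 mm with its upper surface at z = 703 mm. It stands on four round legs of 84 mm diameter, each leg's bounding box inset 30 mm from the nearest pair of top edges, running from the floor to the underside of the top.

B is a wooden ladder with two side rails of 52×35 mm section and 1911 mm height, set 351 mm apart overall. Between them run 6 rectangular rungs (35 mm deep, 22 mm thick), front faces flush with the rails' −y face. The bottom of the first rung is 250 mm above the floor and each subsequent rung is 300 mm higher than the one below.

The ladder is on top of the table.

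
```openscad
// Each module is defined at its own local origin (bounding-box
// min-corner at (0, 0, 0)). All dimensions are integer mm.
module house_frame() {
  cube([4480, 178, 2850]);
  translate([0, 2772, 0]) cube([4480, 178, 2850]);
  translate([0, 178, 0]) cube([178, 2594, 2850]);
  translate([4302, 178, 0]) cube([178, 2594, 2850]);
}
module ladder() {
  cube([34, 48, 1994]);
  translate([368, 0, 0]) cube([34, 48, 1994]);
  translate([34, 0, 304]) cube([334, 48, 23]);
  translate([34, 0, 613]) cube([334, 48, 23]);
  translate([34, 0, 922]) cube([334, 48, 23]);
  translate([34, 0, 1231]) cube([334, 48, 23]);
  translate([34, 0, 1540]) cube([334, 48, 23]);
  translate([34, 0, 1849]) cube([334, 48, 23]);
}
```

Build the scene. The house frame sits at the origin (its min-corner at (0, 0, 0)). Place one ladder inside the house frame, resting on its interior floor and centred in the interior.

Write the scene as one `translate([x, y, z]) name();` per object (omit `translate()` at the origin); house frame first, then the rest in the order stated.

house_frame();
translate([2039, 1451, 0]) ladder();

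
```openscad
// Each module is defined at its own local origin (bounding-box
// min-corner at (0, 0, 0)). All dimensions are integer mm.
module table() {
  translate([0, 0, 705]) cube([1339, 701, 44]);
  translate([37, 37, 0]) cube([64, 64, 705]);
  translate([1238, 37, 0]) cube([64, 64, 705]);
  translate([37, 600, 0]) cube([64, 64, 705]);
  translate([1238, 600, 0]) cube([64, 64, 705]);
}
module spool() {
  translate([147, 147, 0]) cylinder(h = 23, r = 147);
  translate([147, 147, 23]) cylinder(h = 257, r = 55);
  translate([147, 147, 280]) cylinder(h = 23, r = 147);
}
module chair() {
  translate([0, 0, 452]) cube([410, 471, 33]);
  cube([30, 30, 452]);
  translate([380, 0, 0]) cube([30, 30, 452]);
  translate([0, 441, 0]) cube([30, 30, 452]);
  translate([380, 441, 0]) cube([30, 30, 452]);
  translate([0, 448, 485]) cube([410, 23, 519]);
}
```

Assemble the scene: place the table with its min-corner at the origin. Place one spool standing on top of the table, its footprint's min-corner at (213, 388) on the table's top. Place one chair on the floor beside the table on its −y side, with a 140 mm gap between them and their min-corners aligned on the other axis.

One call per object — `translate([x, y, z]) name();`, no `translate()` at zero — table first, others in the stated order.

table();
translate([213, 388, 749]) spool();
translate([0, -611, 0]) chair();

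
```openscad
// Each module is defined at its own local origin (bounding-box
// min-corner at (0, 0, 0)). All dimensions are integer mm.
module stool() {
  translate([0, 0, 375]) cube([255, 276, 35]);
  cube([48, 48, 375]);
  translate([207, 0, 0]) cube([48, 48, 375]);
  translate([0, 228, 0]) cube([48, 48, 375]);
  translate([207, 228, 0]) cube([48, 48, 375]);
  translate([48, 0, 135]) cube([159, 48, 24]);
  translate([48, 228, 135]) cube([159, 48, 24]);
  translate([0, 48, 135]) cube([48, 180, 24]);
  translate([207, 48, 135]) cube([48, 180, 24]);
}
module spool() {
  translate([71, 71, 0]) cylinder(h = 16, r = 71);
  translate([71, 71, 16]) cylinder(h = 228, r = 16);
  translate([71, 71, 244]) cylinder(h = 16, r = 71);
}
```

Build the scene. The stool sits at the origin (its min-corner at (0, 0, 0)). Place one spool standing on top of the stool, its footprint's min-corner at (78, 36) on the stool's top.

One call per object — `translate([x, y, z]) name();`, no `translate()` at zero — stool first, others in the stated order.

stool();
translate([78, 36, 410]) spool();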